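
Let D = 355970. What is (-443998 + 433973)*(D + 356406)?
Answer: -7141569400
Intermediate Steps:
(-443998 + 433973)*(D + 356406) = (-443998 + 433973)*(355970 + 356406) = -10025*712376 = -7141569400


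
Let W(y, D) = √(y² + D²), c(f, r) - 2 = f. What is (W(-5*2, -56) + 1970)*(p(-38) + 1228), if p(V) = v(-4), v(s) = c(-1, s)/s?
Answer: 4837335/2 + 4911*√809/2 ≈ 2.4885e+6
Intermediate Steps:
c(f, r) = 2 + f
W(y, D) = √(D² + y²)
v(s) = 1/s (v(s) = (2 - 1)/s = 1/s)
p(V) = -¼ (p(V) = 1/(-4) = -¼)
(W(-5*2, -56) + 1970)*(p(-38) + 1228) = (√((-56)² + (-5*2)²) + 1970)*(-¼ + 1228) = (√(3136 + (-10)²) + 1970)*(4911/4) = (√(3136 + 100) + 1970)*(4911/4) = (√3236 + 1970)*(4911/4) = (2*√809 + 1970)*(4911/4) = (1970 + 2*√809)*(4911/4) = 4837335/2 + 4911*√809/2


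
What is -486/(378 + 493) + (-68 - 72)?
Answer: -122426/871 ≈ -140.56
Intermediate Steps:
-486/(378 + 493) + (-68 - 72) = -486/871 - 140 = -122426/871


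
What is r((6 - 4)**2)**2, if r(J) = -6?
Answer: 36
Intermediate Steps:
r((6 - 4)**2)**2 = (-6)**2 = 36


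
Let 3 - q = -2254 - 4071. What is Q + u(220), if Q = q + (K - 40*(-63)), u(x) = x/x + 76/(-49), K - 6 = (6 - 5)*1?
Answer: 433868/49 ≈ 8854.5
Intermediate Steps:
K = 7 (K = 6 + (6 - 5)*1 = 6 + 1*1 = 6 + 1 = 7)
q = 6328 (q = 3 - (-2254 - 4071) = 3 - 1*(-6325) = 3 + 6325 = 6328)
u(x) = -27/49 (u(x) = 1 + 76*(-1/49) = 1 - 76/49 = -27/49)
Q = 8855 (Q = 6328 + (7 - 40*(-63)) = 6328 + (7 + 2520) = 6328 + 2527 = 8855)
Q + u(220) = 8855 - 27/49 = 433868/49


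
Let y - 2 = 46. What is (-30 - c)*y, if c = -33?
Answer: 144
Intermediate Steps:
y = 48 (y = 2 + 46 = 48)
(-30 - c)*y = (-30 - 1*(-33))*48 = (-30 + 33)*48 = 3*48 = 144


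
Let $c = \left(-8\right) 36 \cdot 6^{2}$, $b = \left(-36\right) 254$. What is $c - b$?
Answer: $-1224$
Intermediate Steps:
$b = -9144$
$c = -10368$ ($c = \left(-288\right) 36 = -10368$)
$c - b = -10368 - -9144 = -10368 + 9144 = -1224$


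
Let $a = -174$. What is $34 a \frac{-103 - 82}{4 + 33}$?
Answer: $29580$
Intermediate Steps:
$34 a \frac{-103 - 82}{4 + 33} = 34 \left(-174\right) \frac{-103 - 82}{4 + 33} = - 5916 \left(- \frac{185}{37}\right) = - 5916 \left(\left(-185\right) \frac{1}{37}\right) = \left(-5916\right) \left(-5\right) = 29580$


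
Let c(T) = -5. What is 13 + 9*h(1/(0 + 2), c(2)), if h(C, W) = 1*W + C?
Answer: -55/2 ≈ -27.500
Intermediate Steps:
h(C, W) = C + W (h(C, W) = W + C = C + W)
13 + 9*h(1/(0 + 2), c(2)) = 13 + 9*(1/(0 + 2) - 5) = 13 + 9*(1/2 - 5) = 13 + 9*(½ - 5) = 13 + 9*(-9/2) = 13 - 81/2 = -55/2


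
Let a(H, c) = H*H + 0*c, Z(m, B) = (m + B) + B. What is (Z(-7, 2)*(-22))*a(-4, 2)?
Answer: 1056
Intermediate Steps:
Z(m, B) = m + 2*B (Z(m, B) = (B + m) + B = m + 2*B)
a(H, c) = H² (a(H, c) = H² + 0 = H²)
(Z(-7, 2)*(-22))*a(-4, 2) = ((-7 + 2*2)*(-22))*(-4)² = ((-7 + 4)*(-22))*16 = -3*(-22)*16 = 66*16 = 1056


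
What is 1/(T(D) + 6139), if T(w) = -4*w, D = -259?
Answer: 1/7175 ≈ 0.00013937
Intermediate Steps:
1/(T(D) + 6139) = 1/(-4*(-259) + 6139) = 1/(1036 + 6139) = 1/7175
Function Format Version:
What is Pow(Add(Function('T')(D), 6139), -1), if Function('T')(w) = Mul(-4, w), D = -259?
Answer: Rational(1, 7175) ≈ 0.00013937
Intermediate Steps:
Pow(Add(Function('T')(D), 6139), -1) = Pow(Add(Mul(-4, -259), 6139), -1) = Pow(Add(1036, 6139), -1) = Pow(7175, -1) = Rational(1, 7175)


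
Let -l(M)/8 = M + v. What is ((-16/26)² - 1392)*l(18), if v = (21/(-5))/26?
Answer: 2181566784/10985 ≈ 1.9860e+5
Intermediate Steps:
v = -21/130 (v = (21*(-⅕))*(1/26) = -21/5*1/26 = -21/130 ≈ -0.16154)
l(M) = 84/65 - 8*M (l(M) = -8*(M - 21/130) = -8*(-21/130 + M) = 84/65 - 8*M)
((-16/26)² - 1392)*l(18) = ((-16/26)² - 1392)*(84/65 - 8*18) = ((-16*1/26)² - 1392)*(84/65 - 144) = ((-8/13)² - 1392)*(-9276/65) = (64/169 - 1392)*(-9276/65) = -235184/169*(-9276/65) = 2181566784/10985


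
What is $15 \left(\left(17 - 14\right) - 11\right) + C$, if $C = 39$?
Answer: $-81$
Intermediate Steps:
$15 \left(\left(17 - 14\right) - 11\right) + C = 15 \left(\left(17 - 14\right) - 11\right) + 39 = 15 \left(3 - 11\right) + 39 = 15 \left(-8\right) + 39 = -120 + 39 = -81$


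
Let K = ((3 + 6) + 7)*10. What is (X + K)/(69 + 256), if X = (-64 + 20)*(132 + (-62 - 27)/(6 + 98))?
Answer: -145869/8450 ≈ -17.263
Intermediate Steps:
X = -150029/26 (X = -44*(132 - 89/104) = -44*13639/104 = -150029/26 ≈ -5770.3)
K = 160 (K = (9 + 7)*10 = 16*10 = 160)
(X + K)/(69 + 256) = (-150029/26 + 160)/(69 + 256) = -145869/26/325 = -145869/26*1/325 = -145869/8450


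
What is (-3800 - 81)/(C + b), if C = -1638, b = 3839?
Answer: -3881/2201 ≈ -1.7633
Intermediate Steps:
(-3800 - 81)/(C + b) = (-3800 - 81)/(-1638 + 3839) = -3881/2201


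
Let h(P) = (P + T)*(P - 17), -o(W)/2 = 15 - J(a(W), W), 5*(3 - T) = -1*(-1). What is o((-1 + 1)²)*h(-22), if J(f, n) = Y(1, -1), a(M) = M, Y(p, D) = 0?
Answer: -22464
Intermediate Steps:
T = 14/5 (T = 3 - (-1)*(-1)/5 = 3 - ⅕*1 = 3 - ⅕ = 14/5 ≈ 2.8000)
J(f, n) = 0
o(W) = -30 (o(W) = -2*(15 - 1*0) = -2*(15 + 0) = -2*15 = -30)
h(P) = (-17 + P)*(14/5 + P) (h(P) = (P + 14/5)*(P - 17) = (14/5 + P)*(-17 + P) = (-17 + P)*(14/5 + P))
o((-1 + 1)²)*h(-22) = -30*(-238/5 + (-22)² - 71/5*(-22)) = -30*(-238/5 + 484 + 1562/5) = -30*3744/5 = -22464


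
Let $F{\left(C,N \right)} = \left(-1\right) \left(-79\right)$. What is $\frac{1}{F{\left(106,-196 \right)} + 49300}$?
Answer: $\frac{1}{49379} \approx 2.0252 \cdot 10^{-5}$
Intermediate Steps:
$F{\left(C,N \right)} = 79$
$\frac{1}{F{\left(106,-196 \right)} + 49300} = \frac{1}{79 + 49300} = \frac{1}{49379}$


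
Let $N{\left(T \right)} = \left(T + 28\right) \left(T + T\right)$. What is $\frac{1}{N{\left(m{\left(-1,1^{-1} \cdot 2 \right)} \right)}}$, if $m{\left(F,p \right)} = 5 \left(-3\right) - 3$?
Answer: $- \frac{1}{360} \approx -0.0027778$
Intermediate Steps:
$m{\left(F,p \right)} = -18$ ($m{\left(F,p \right)} = -15 - 3 = -18$)
$N{\left(T \right)} = 2 T \left(28 + T\right)$ ($N{\left(T \right)} = \left(28 + T\right) 2 T = 2 T \left(28 + T\right)$)
$\frac{1}{N{\left(m{\left(-1,1^{-1} \cdot 2 \right)} \right)}} = \frac{1}{2 \left(-18\right) \left(28 - 18\right)} = \frac{1}{2 \left(-18\right) 10} = \frac{1}{-360} = - \frac{1}{360}$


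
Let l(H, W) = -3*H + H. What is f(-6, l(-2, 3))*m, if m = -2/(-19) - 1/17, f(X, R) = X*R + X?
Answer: -450/323 ≈ -1.3932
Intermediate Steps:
l(H, W) = -2*H
f(X, R) = X + R*X (f(X, R) = R*X + X = X + R*X)
m = 15/323 (m = -2*(-1/19) - 1*1/17 = 2/19 - 1/17 = 15/323 ≈ 0.046440)
f(-6, l(-2, 3))*m = -6*(1 - 2*(-2))*(15/323) = -6*(1 + 4)*(15/323) = -6*5*(15/323) = -30*15/323 = -450/323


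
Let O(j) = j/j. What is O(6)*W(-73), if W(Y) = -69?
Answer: -69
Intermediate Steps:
O(j) = 1
O(6)*W(-73) = 1*(-69) = -69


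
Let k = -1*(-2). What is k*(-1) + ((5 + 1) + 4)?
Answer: 8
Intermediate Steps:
k = 2
k*(-1) + ((5 + 1) + 4) = 2*(-1) + ((5 + 1) + 4) = -2 + (6 + 4) = -2 + 10 = 8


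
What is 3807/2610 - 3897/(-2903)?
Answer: 2358099/841870 ≈ 2.8010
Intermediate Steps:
3807/2610 - 3897/(-2903) = 3807*(1/2610) - 3897*(-1/2903) = 423/290 + 3897/2903 = 2358099/841870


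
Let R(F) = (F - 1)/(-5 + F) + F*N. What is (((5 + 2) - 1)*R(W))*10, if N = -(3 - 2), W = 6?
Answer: -60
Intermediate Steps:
N = -1 (N = -1*1 = -1)
R(F) = -F + (-1 + F)/(-5 + F) (R(F) = (F - 1)/(-5 + F) + F*(-1) = (-1 + F)/(-5 + F) - F = -F + (-1 + F)/(-5 + F))
(((5 + 2) - 1)*R(W))*10 = (((5 + 2) - 1)*((-1 - 1*6² + 6*6)/(-5 + 6)))*10 = ((7 - 1)*((-1 - 1*36 + 36)/1))*10 = (6*(1*(-1 - 36 + 36)))*10 = (6*(1*(-1)))*10 = (6*(-1))*10 = -6*10 = -60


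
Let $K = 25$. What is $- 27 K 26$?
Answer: $-17550$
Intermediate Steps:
$- 27 K 26 = \left(-27\right) 25 \cdot 26 = \left(-675\right) 26 = -17550$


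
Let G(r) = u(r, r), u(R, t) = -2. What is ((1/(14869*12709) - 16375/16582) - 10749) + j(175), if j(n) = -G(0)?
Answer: -33678846252112027/3133502546422 ≈ -10748.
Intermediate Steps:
G(r) = -2
j(n) = 2 (j(n) = -1*(-2) = 2)
((1/(14869*12709) - 16375/16582) - 10749) + j(175) = ((1/(14869*12709) - 16375/16582) - 10749) + 2 = (((1/14869)*(1/12709) - 16375*1/16582) - 10749) + 2 = ((1/188970121 - 16375/16582) - 10749) + 2 = (-3094385714793/3133502546422 - 10749) + 2 = -33685113257204871/3133502546422 + 2 = -33678846252112027/3133502546422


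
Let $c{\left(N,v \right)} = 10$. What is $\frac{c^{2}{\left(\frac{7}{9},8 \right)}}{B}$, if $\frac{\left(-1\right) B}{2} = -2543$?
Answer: $\frac{50}{2543} \approx 0.019662$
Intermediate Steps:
$B = 5086$ ($B = \left(-2\right) \left(-2543\right) = 5086$)
$\frac{c^{2}{\left(\frac{7}{9},8 \right)}}{B} = \frac{10^{2}}{5086} = 100 \cdot \frac{1}{5086} = \frac{50}{2543}$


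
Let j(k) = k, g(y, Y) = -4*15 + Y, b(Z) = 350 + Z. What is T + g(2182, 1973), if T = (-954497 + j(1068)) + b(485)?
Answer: -950681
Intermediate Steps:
g(y, Y) = -60 + Y
T = -952594 (T = (-954497 + 1068) + (350 + 485) = -953429 + 835 = -952594)
T + g(2182, 1973) = -952594 + (-60 + 1973) = -952594 + 1913 = -950681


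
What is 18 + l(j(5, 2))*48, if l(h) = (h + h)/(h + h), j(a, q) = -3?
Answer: 66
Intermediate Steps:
l(h) = 1 (l(h) = (2*h)/((2*h)) = (2*h)*(1/(2*h)) = 1)
18 + l(j(5, 2))*48 = 18 + 1*48 = 18 + 48 = 66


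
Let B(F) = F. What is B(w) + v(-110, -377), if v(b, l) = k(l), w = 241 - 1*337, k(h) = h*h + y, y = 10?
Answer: 142043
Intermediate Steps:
k(h) = 10 + h**2 (k(h) = h*h + 10 = h**2 + 10 = 10 + h**2)
w = -96 (w = 241 - 337 = -96)
v(b, l) = 10 + l**2
B(w) + v(-110, -377) = -96 + (10 + (-377)**2) = -96 + (10 + 142129) = -96 + 142139 = 142043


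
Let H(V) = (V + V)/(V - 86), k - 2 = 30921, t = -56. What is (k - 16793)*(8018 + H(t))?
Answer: 8044689420/71 ≈ 1.1331e+8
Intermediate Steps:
k = 30923 (k = 2 + 30921 = 30923)
H(V) = 2*V/(-86 + V) (H(V) = (2*V)/(-86 + V) = 2*V/(-86 + V))
(k - 16793)*(8018 + H(t)) = (30923 - 16793)*(8018 + 2*(-56)/(-86 - 56)) = 14130*(8018 + 2*(-56)/(-142)) = 14130*(8018 + 2*(-56)*(-1/142)) = 14130*(8018 + 56/71) = 14130*(569334/71) = 8044689420/71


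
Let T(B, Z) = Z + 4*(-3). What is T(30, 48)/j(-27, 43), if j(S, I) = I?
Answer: 36/43 ≈ 0.83721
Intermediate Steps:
T(B, Z) = -12 + Z (T(B, Z) = Z - 12 = -12 + Z)
T(30, 48)/j(-27, 43) = (-12 + 48)/43 = 36*(1/43) = 36/43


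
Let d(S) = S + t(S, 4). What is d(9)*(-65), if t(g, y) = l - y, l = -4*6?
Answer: 1235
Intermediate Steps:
l = -24
t(g, y) = -24 - y
d(S) = -28 + S (d(S) = S + (-24 - 1*4) = S + (-24 - 4) = S - 28 = -28 + S)
d(9)*(-65) = (-28 + 9)*(-65) = -19*(-65) = 1235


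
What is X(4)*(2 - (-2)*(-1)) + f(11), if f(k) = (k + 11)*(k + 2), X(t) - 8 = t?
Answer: 286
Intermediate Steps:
X(t) = 8 + t
f(k) = (2 + k)*(11 + k) (f(k) = (11 + k)*(2 + k) = (2 + k)*(11 + k))
X(4)*(2 - (-2)*(-1)) + f(11) = (8 + 4)*(2 - (-2)*(-1)) + (22 + 11**2 + 13*11) = 12*(2 - 1*2) + (22 + 121 + 143) = 12*(2 - 2) + 286 = 12*0 + 286 = 0 + 286 = 286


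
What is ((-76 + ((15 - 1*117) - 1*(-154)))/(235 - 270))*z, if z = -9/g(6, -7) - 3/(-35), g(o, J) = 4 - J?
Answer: -6768/13475 ≈ -0.50226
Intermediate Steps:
z = -282/385 (z = -9/(4 - 1*(-7)) - 3/(-35) = -9/(4 + 7) - 3*(-1/35) = -9/11 + 3/35 = -282/385 ≈ -0.73247)
((-76 + ((15 - 1*117) - 1*(-154)))/(235 - 270))*z = ((-76 + ((15 - 1*117) - 1*(-154)))/(235 - 270))*(-282/385) = ((-76 + ((15 - 117) + 154))/(-35))*(-282/385) = ((-76 + (-102 + 154))*(-1/35))*(-282/385) = ((-76 + 52)*(-1/35))*(-282/385) = -24*(-1/35)*(-282/385) = (24/35)*(-282/385) = -6768/13475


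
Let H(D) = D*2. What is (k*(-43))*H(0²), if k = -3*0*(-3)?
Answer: 0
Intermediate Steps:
H(D) = 2*D
k = 0 (k = 0*(-3) = 0)
(k*(-43))*H(0²) = (0*(-43))*(2*0²) = 0*(2*0) = 0*0 = 0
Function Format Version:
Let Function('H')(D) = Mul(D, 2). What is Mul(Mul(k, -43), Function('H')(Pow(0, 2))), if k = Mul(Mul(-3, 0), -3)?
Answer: 0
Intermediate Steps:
Function('H')(D) = Mul(2, D)
k = 0 (k = Mul(0, -3) = 0)
Mul(Mul(k, -43), Function('H')(Pow(0, 2))) = Mul(Mul(0, -43), Mul(2, Pow(0, 2))) = Mul(0, Mul(2, 0)) = Mul(0, 0) = 0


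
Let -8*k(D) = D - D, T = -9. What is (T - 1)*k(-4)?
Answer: 0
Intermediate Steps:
k(D) = 0 (k(D) = -(D - D)/8 = -⅛*0 = 0)
(T - 1)*k(-4) = (-9 - 1)*0 = -10*0 = 0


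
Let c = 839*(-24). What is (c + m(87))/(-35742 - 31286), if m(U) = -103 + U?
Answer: 5038/16757 ≈ 0.30065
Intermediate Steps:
c = -20136
(c + m(87))/(-35742 - 31286) = (-20136 + (-103 + 87))/(-35742 - 31286) = (-20136 - 16)/(-67028) = -20152*(-1/67028) = 5038/16757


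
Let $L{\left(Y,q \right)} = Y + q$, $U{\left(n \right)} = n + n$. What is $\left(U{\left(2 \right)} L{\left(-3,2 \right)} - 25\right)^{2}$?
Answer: $841$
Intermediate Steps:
$U{\left(n \right)} = 2 n$
$\left(U{\left(2 \right)} L{\left(-3,2 \right)} - 25\right)^{2} = \left(2 \cdot 2 \left(-3 + 2\right) - 25\right)^{2} = \left(4 \left(-1\right) - 25\right)^{2} = \left(-4 - 25\right)^{2} = \left(-29\right)^{2} = 841$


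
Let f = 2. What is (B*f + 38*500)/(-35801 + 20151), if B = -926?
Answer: -8574/7825 ≈ -1.0957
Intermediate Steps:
(B*f + 38*500)/(-35801 + 20151) = (-926*2 + 38*500)/(-35801 + 20151) = (-1852 + 19000)/(-15650) = 17148*(-1/15650) = -8574/7825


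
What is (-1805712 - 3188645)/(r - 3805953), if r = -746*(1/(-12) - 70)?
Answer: 29966142/22522025 ≈ 1.3305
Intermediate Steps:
r = 313693/6 (r = -746*(-1/12 - 70) = -746*(-841/12) = 313693/6 ≈ 52282.)
(-1805712 - 3188645)/(r - 3805953) = (-1805712 - 3188645)/(313693/6 - 3805953) = -4994357/(-22522025/6) = -4994357*(-6/22522025) = 29966142/22522025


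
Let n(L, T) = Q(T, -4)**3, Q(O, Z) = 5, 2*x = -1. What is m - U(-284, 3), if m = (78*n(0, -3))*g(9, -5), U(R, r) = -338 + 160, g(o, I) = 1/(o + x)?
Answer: 22526/17 ≈ 1325.1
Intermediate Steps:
x = -1/2 (x = (1/2)*(-1) = -1/2 ≈ -0.50000)
g(o, I) = 1/(-1/2 + o) (g(o, I) = 1/(o - 1/2) = 1/(-1/2 + o))
n(L, T) = 125 (n(L, T) = 5**3 = 125)
U(R, r) = -178
m = 19500/17 (m = (78*125)*(2/(-1 + 2*9)) = 9750*(2/(-1 + 18)) = 9750*(2/17) = 19500/17 ≈ 1147.1)
m - U(-284, 3) = 19500/17 - 1*(-178) = 19500/17 + 178 = 22526/17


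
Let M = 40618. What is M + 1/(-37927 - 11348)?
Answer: 2001451949/49275 ≈ 40618.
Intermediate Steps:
M + 1/(-37927 - 11348) = 40618 + 1/(-37927 - 11348) = 40618 + 1/(-49275) = 40618 - 1/49275 = 2001451949/49275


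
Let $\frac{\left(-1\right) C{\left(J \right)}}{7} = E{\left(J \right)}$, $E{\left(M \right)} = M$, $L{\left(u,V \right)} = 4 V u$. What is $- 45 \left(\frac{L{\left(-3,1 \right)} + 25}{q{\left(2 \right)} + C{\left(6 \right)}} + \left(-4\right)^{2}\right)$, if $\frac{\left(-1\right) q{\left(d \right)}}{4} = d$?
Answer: $- \frac{7083}{10} \approx -708.3$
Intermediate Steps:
$L{\left(u,V \right)} = 4 V u$
$q{\left(d \right)} = - 4 d$
$C{\left(J \right)} = - 7 J$
$- 45 \left(\frac{L{\left(-3,1 \right)} + 25}{q{\left(2 \right)} + C{\left(6 \right)}} + \left(-4\right)^{2}\right) = - 45 \left(\frac{4 \cdot 1 \left(-3\right) + 25}{\left(-4\right) 2 - 42} + \left(-4\right)^{2}\right) = - 45 \left(\frac{-12 + 25}{-8 - 42} + 16\right) = - 45 \left(\frac{13}{-50} + 16\right) = - 45 \left(13 \left(- \frac{1}{50}\right) + 16\right) = - 45 \left(- \frac{13}{50} + 16\right) = \left(-45\right) \frac{787}{50} = - \frac{7083}{10}$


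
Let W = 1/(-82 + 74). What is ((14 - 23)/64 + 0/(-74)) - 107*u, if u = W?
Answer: 847/64 ≈ 13.234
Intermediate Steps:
W = -⅛ (W = 1/(-8) = -⅛ ≈ -0.12500)
u = -⅛ ≈ -0.12500
((14 - 23)/64 + 0/(-74)) - 107*u = ((14 - 23)/64 + 0/(-74)) - 107*(-⅛) = (-9*1/64 + 0*(-1/74)) + 107/8 = (-9/64 + 0) + 107/8 = -9/64 + 107/8 = 847/64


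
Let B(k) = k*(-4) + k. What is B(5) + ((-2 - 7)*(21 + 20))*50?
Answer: -18465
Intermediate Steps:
B(k) = -3*k (B(k) = -4*k + k = -3*k)
B(5) + ((-2 - 7)*(21 + 20))*50 = -3*5 + ((-2 - 7)*(21 + 20))*50 = -15 - 9*41*50 = -15 - 369*50 = -15 - 18450 = -18465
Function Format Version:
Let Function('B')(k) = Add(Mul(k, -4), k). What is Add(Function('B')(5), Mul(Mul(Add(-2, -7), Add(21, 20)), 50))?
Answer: -18465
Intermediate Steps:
Function('B')(k) = Mul(-3, k) (Function('B')(k) = Add(Mul(-4, k), k) = Mul(-3, k))
Add(Function('B')(5), Mul(Mul(Add(-2, -7), Add(21, 20)), 50)) = Add(Mul(-3, 5), Mul(Mul(Add(-2, -7), Add(21, 20)), 50)) = Add(-15, Mul(Mul(-9, 41), 50)) = Add(-15, Mul(-369, 50)) = Add(-15, -18450) = -18465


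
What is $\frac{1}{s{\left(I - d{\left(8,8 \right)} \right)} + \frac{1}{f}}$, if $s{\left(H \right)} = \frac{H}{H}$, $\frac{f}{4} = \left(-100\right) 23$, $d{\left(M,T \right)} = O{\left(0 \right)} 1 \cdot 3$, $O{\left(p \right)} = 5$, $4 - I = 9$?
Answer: $\frac{9200}{9199} \approx 1.0001$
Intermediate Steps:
$I = -5$ ($I = 4 - 9 = -5$)
$d{\left(M,T \right)} = 15$ ($d{\left(M,T \right)} = 5 \cdot 1 \cdot 3 = 5 \cdot 3 = 15$)
$f = -9200$ ($f = 4 \left(\left(-100\right) 23\right) = 4 \left(-2300\right) = -9200$)
$s{\left(H \right)} = 1$
$\frac{1}{s{\left(I - d{\left(8,8 \right)} \right)} + \frac{1}{f}} = \frac{1}{1 + \frac{1}{-9200}} = \frac{1}{1 - \frac{1}{9200}} = \frac{1}{\frac{9199}{9200}} = \frac{9200}{9199}$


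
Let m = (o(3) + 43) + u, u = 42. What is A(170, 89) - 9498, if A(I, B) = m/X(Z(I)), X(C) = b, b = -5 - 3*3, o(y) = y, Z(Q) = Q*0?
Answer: -66530/7 ≈ -9504.3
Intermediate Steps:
Z(Q) = 0
b = -14 (b = -5 - 9 = -14)
m = 88 (m = (3 + 43) + 42 = 46 + 42 = 88)
X(C) = -14
A(I, B) = -44/7 (A(I, B) = 88/(-14) = 88*(-1/14) = -44/7)
A(170, 89) - 9498 = -44/7 - 9498 = -66530/7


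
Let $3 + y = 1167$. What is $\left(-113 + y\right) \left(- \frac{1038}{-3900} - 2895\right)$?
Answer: $- \frac{1977537427}{650} \approx -3.0424 \cdot 10^{6}$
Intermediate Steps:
$y = 1164$ ($y = -3 + 1167 = 1164$)
$\left(-113 + y\right) \left(- \frac{1038}{-3900} - 2895\right) = \left(-113 + 1164\right) \left(- \frac{1038}{-3900} - 2895\right) = 1051 \left(\left(-1038\right) \left(- \frac{1}{3900}\right) - 2895\right) = 1051 \left(\frac{173}{650} - 2895\right) = 1051 \left(- \frac{1881577}{650}\right) = - \frac{1977537427}{650}$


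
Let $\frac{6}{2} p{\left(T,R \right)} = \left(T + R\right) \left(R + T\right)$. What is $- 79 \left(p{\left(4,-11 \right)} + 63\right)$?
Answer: $- \frac{18802}{3} \approx -6267.3$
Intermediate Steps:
$p{\left(T,R \right)} = \frac{\left(R + T\right)^{2}}{3}$ ($p{\left(T,R \right)} = \frac{\left(T + R\right) \left(R + T\right)}{3} = \frac{\left(R + T\right) \left(R + T\right)}{3} = \frac{\left(R + T\right)^{2}}{3}$)
$- 79 \left(p{\left(4,-11 \right)} + 63\right) = - 79 \left(\frac{\left(-11 + 4\right)^{2}}{3} + 63\right) = - 79 \left(\frac{\left(-7\right)^{2}}{3} + 63\right) = - 79 \left(\frac{1}{3} \cdot 49 + 63\right) = - 79 \left(\frac{49}{3} + 63\right) = \left(-79\right) \frac{238}{3} = - \frac{18802}{3}$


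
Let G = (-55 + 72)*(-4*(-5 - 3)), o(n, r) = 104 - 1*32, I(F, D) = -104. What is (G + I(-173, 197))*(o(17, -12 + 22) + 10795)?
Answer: 4781480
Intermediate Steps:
o(n, r) = 72 (o(n, r) = 104 - 32 = 72)
G = 544 (G = 17*(-4*(-8)) = 17*32 = 544)
(G + I(-173, 197))*(o(17, -12 + 22) + 10795) = (544 - 104)*(72 + 10795) = 440*10867 = 4781480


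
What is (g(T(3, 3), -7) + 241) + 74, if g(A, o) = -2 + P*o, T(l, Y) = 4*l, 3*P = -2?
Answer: 953/3 ≈ 317.67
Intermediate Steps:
P = -⅔ (P = (⅓)*(-2) = -⅔ ≈ -0.66667)
g(A, o) = -2 - 2*o/3
(g(T(3, 3), -7) + 241) + 74 = ((-2 - ⅔*(-7)) + 241) + 74 = ((-2 + 14/3) + 241) + 74 = (8/3 + 241) + 74 = 731/3 + 74 = 953/3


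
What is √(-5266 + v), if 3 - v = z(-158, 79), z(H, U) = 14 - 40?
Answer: I*√5237 ≈ 72.367*I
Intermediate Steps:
z(H, U) = -26
v = 29 (v = 3 - 1*(-26) = 3 + 26 = 29)
√(-5266 + v) = √(-5266 + 29) = √(-5237) = I*√5237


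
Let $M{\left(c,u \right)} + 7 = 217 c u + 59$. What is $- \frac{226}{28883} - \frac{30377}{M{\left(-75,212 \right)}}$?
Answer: $\frac{97622843}{99653512984} \approx 0.00097962$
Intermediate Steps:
$M{\left(c,u \right)} = 52 + 217 c u$ ($M{\left(c,u \right)} = -7 + \left(217 c u + 59\right) = -7 + \left(59 + 217 c u\right) = 52 + 217 c u$)
$- \frac{226}{28883} - \frac{30377}{M{\left(-75,212 \right)}} = - \frac{226}{28883} - \frac{30377}{52 + 217 \left(-75\right) 212} = \left(-226\right) \frac{1}{28883} - \frac{30377}{52 - 3450300} = - \frac{226}{28883} - \frac{30377}{-3450248} = - \frac{226}{28883} - - \frac{30377}{3450248} = - \frac{226}{28883} + \frac{30377}{3450248} = \frac{97622843}{99653512984}$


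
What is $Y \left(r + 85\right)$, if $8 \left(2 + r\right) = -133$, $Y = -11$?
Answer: $- \frac{5841}{8} \approx -730.13$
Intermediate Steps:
$r = - \frac{149}{8}$ ($r = -2 + \frac{1}{8} \left(-133\right) = -2 - \frac{133}{8} = - \frac{149}{8} \approx -18.625$)
$Y \left(r + 85\right) = - 11 \left(- \frac{149}{8} + 85\right) = \left(-11\right) \frac{531}{8} = - \frac{5841}{8}$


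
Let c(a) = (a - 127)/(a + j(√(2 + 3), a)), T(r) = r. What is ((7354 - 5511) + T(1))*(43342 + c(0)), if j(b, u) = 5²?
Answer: 1997832012/25 ≈ 7.9913e+7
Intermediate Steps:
j(b, u) = 25
c(a) = (-127 + a)/(25 + a) (c(a) = (a - 127)/(a + 25) = (-127 + a)/(25 + a))
((7354 - 5511) + T(1))*(43342 + c(0)) = ((7354 - 5511) + 1)*(43342 + (-127 + 0)/(25 + 0)) = (1843 + 1)*(43342 - 127/25) = 1844*(43342 + (1/25)*(-127)) = 1844*(43342 - 127/25) = 1844*(1083423/25) = 1997832012/25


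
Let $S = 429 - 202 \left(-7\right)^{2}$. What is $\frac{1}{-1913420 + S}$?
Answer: $- \frac{1}{1922889} \approx -5.2005 \cdot 10^{-7}$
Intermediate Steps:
$S = -9469$ ($S = 429 - 9898 = -9469$)
$\frac{1}{-1913420 + S} = \frac{1}{-1913420 - 9469} = \frac{1}{-1922889} = - \frac{1}{1922889}$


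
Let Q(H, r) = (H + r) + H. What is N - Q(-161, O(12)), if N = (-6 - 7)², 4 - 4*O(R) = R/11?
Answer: 5393/11 ≈ 490.27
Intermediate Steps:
O(R) = 1 - R/44 (O(R) = 1 - R/(4*11) = 1 - R/44)
Q(H, r) = r + 2*H
N = 169 (N = (-13)² = 169)
N - Q(-161, O(12)) = 169 - ((1 - 1/44*12) + 2*(-161)) = 169 - ((1 - 3/11) - 322) = 169 - (8/11 - 322) = 169 - 1*(-3534/11) = 169 + 3534/11 = 5393/11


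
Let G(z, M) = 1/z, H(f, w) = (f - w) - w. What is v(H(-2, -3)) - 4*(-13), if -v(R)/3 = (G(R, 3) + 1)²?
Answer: 757/16 ≈ 47.313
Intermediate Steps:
H(f, w) = f - 2*w
v(R) = -3*(1 + 1/R)² (v(R) = -3*(1/R + 1)² = -3*(1 + 1/R)²)
v(H(-2, -3)) - 4*(-13) = -3*(1 + (-2 - 2*(-3)))²/(-2 - 2*(-3))² - 4*(-13) = -3*(1 + (-2 + 6))²/(-2 + 6)² + 52 = -3*(1 + 4)²/4² + 52 = -3*1/16*5² + 52 = -3*1/16*25 + 52 = -75/16 + 52 = 757/16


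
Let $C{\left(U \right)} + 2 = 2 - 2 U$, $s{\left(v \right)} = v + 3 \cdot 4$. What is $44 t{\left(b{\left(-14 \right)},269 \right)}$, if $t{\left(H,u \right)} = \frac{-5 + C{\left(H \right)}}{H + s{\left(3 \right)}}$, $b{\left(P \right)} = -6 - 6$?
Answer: $\frac{836}{3} \approx 278.67$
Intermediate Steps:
$s{\left(v \right)} = 12 + v$ ($s{\left(v \right)} = v + 12 = 12 + v$)
$C{\left(U \right)} = - 2 U$ ($C{\left(U \right)} = -2 - \left(-2 + 2 U\right) = - 2 U$)
$b{\left(P \right)} = -12$
$t{\left(H,u \right)} = \frac{-5 - 2 H}{15 + H}$ ($t{\left(H,u \right)} = \frac{-5 - 2 H}{H + \left(12 + 3\right)} = \frac{-5 - 2 H}{H + 15} = \frac{-5 - 2 H}{15 + H}$)
$44 t{\left(b{\left(-14 \right)},269 \right)} = 44 \frac{-5 - -24}{15 - 12} = 44 \frac{-5 + 24}{3} = 44 \cdot \frac{1}{3} \cdot 19 = 44 \cdot \frac{19}{3} = \frac{836}{3}$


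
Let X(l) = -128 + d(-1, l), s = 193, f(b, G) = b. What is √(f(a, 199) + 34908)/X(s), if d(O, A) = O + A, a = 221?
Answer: √35129/64 ≈ 2.9286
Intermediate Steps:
d(O, A) = A + O
X(l) = -129 + l (X(l) = -128 + (l - 1) = -128 + (-1 + l) = -129 + l)
√(f(a, 199) + 34908)/X(s) = √(221 + 34908)/(-129 + 193) = √35129/64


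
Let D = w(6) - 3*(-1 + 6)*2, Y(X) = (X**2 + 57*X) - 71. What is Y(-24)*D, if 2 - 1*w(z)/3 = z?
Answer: 36246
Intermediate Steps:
Y(X) = -71 + X**2 + 57*X
w(z) = 6 - 3*z
D = -42 (D = (6 - 3*6) - 3*(-1 + 6)*2 = (6 - 18) - 3*5*2 = -12 - 15*2 = -12 - 30 = -42)
Y(-24)*D = (-71 + (-24)**2 + 57*(-24))*(-42) = (-71 + 576 - 1368)*(-42) = -863*(-42) = 36246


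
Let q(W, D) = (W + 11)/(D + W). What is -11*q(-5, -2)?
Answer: 66/7 ≈ 9.4286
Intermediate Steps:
q(W, D) = (11 + W)/(D + W)
-11*q(-5, -2) = -11*(11 - 5)/(-2 - 5) = -11*6/(-7) = -(-11)*6/7 = -11*(-6/7) = 66/7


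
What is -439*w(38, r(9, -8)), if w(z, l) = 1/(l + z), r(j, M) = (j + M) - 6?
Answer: -439/33 ≈ -13.303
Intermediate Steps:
r(j, M) = -6 + M + j (r(j, M) = (M + j) - 6 = -6 + M + j)
-439*w(38, r(9, -8)) = -439/((-6 - 8 + 9) + 38) = -439/(-5 + 38) = -439/33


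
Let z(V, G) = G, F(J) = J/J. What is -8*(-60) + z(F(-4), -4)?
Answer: 476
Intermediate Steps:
F(J) = 1
-8*(-60) + z(F(-4), -4) = -8*(-60) - 4 = 480 - 4 = 476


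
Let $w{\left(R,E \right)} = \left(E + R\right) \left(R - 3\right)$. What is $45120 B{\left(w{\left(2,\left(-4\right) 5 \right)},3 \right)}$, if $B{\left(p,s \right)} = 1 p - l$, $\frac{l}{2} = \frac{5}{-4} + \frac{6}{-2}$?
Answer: $1195680$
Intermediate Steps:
$l = - \frac{17}{2}$ ($l = 2 \left(\frac{5}{-4} + \frac{6}{-2}\right) = 2 \left(5 \left(- \frac{1}{4}\right) + 6 \left(- \frac{1}{2}\right)\right) = 2 \left(- \frac{5}{4} - 3\right) = 2 \left(- \frac{17}{4}\right) = - \frac{17}{2} \approx -8.5$)
$w{\left(R,E \right)} = \left(-3 + R\right) \left(E + R\right)$ ($w{\left(R,E \right)} = \left(E + R\right) \left(-3 + R\right) = \left(-3 + R\right) \left(E + R\right)$)
$B{\left(p,s \right)} = \frac{17}{2} + p$ ($B{\left(p,s \right)} = 1 p - - \frac{17}{2} = p + \frac{17}{2} = \frac{17}{2} + p$)
$45120 B{\left(w{\left(2,\left(-4\right) 5 \right)},3 \right)} = 45120 \left(\frac{17}{2} - \left(6 - 4 - \left(-4\right) 5 \cdot 2 + 3 \left(-4\right) 5\right)\right) = 45120 \left(\frac{17}{2} - -18\right) = 45120 \left(\frac{17}{2} + \left(4 + 60 - 6 - 40\right)\right) = 45120 \left(\frac{17}{2} + 18\right) = 45120 \cdot \frac{53}{2} = 1195680$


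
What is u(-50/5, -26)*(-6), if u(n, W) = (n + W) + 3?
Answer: 198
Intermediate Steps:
u(n, W) = 3 + W + n (u(n, W) = (W + n) + 3 = 3 + W + n)
u(-50/5, -26)*(-6) = (3 - 26 - 50/5)*(-6) = (3 - 26 - 50*1/5)*(-6) = (3 - 26 - 10)*(-6) = -33*(-6) = 198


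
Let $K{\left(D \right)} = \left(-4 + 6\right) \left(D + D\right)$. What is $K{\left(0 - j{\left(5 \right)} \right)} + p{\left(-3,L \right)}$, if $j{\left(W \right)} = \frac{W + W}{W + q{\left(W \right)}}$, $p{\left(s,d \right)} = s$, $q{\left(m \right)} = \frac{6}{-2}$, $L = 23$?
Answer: $-23$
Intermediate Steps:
$q{\left(m \right)} = -3$ ($q{\left(m \right)} = 6 \left(- \frac{1}{2}\right) = -3$)
$j{\left(W \right)} = \frac{2 W}{-3 + W}$ ($j{\left(W \right)} = \frac{W + W}{W - 3} = \frac{2 W}{-3 + W}$)
$K{\left(D \right)} = 4 D$ ($K{\left(D \right)} = 2 \cdot 2 D = 4 D$)
$K{\left(0 - j{\left(5 \right)} \right)} + p{\left(-3,L \right)} = 4 \left(0 - 2 \cdot 5 \frac{1}{-3 + 5}\right) - 3 = 4 \left(0 - 2 \cdot 5 \cdot \frac{1}{2}\right) - 3 = 4 \left(0 - 5\right) - 3 = 4 \left(-5\right) - 3 = -20 - 3 = -23$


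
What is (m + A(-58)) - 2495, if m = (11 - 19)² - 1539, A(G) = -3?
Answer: -3973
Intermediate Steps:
m = -1475 (m = (-8)² - 1539 = 64 - 1539 = -1475)
(m + A(-58)) - 2495 = (-1475 - 3) - 2495 = -1478 - 2495 = -3973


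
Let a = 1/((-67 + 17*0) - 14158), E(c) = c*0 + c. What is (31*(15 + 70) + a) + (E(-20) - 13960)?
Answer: -161382626/14225 ≈ -11345.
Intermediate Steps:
E(c) = c (E(c) = 0 + c = c)
a = -1/14225 (a = 1/((-67 + 0) - 14158) = 1/(-67 - 14158) = 1/(-14225) = -1/14225 ≈ -7.0299e-5)
(31*(15 + 70) + a) + (E(-20) - 13960) = (31*(15 + 70) - 1/14225) + (-20 - 13960) = (31*85 - 1/14225) - 13980 = (2635 - 1/14225) - 13980 = 37482874/14225 - 13980 = -161382626/14225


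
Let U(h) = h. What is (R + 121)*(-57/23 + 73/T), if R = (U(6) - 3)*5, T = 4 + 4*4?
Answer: 18326/115 ≈ 159.36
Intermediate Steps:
T = 20 (T = 4 + 16 = 20)
R = 15 (R = (6 - 3)*5 = 3*5 = 15)
(R + 121)*(-57/23 + 73/T) = (15 + 121)*(-57/23 + 73/20) = 136*(-57*1/23 + 73*(1/20)) = 136*(-57/23 + 73/20) = 136*(539/460) = 18326/115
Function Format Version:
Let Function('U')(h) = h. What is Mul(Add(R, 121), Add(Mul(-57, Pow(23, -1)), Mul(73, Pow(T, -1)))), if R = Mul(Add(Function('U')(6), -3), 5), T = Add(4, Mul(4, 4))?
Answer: Rational(18326, 115) ≈ 159.36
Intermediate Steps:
T = 20 (T = Add(4, 16) = 20)
R = 15 (R = Mul(Add(6, -3), 5) = Mul(3, 5) = 15)
Mul(Add(R, 121), Add(Mul(-57, Pow(23, -1)), Mul(73, Pow(T, -1)))) = Mul(Add(15, 121), Add(Mul(-57, Pow(23, -1)), Mul(73, Pow(20, -1)))) = Mul(136, Add(Mul(-57, Rational(1, 23)), Mul(73, Rational(1, 20)))) = Mul(136, Add(Rational(-57, 23), Rational(73, 20))) = Mul(136, Rational(539, 460)) = Rational(18326, 115)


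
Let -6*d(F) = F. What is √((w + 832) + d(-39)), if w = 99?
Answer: 25*√6/2 ≈ 30.619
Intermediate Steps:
d(F) = -F/6
√((w + 832) + d(-39)) = √((99 + 832) - ⅙*(-39)) = √(931 + 13/2) = √(1875/2) = 25*√6/2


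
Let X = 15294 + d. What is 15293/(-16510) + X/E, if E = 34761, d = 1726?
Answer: -250599773/573904110 ≈ -0.43666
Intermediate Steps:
X = 17020 (X = 15294 + 1726 = 17020)
15293/(-16510) + X/E = 15293/(-16510) + 17020/34761 = 15293*(-1/16510) + 17020*(1/34761) = -15293/16510 + 17020/34761 = -250599773/573904110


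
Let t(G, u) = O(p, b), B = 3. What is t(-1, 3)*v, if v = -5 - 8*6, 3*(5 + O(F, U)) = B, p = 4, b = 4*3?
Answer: 212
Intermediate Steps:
b = 12
O(F, U) = -4 (O(F, U) = -5 + (1/3)*3 = -5 + 1 = -4)
t(G, u) = -4
v = -53 (v = -5 - 48 = -53)
t(-1, 3)*v = -4*(-53) = 212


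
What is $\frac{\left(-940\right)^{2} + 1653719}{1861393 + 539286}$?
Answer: $\frac{2537319}{2400679} \approx 1.0569$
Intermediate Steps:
$\frac{\left(-940\right)^{2} + 1653719}{1861393 + 539286} = \frac{883600 + 1653719}{2400679} = 2537319 \cdot \frac{1}{2400679} = \frac{2537319}{2400679}$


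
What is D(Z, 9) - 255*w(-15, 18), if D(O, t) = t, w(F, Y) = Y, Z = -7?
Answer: -4581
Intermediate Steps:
D(Z, 9) - 255*w(-15, 18) = 9 - 255*18 = 9 - 4590 = -4581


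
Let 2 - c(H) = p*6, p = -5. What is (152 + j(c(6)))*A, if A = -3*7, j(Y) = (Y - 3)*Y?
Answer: -22680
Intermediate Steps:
c(H) = 32 (c(H) = 2 - (-5)*6 = 2 - 1*(-30) = 2 + 30 = 32)
j(Y) = Y*(-3 + Y) (j(Y) = (-3 + Y)*Y = Y*(-3 + Y))
A = -21
(152 + j(c(6)))*A = (152 + 32*(-3 + 32))*(-21) = (152 + 32*29)*(-21) = (152 + 928)*(-21) = 1080*(-21) = -22680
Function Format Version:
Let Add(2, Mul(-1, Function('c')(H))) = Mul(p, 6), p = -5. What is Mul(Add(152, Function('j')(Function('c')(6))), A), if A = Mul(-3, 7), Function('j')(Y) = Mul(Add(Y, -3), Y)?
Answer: -22680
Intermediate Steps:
Function('c')(H) = 32 (Function('c')(H) = Add(2, Mul(-1, Mul(-5, 6))) = Add(2, Mul(-1, -30)) = Add(2, 30) = 32)
Function('j')(Y) = Mul(Y, Add(-3, Y)) (Function('j')(Y) = Mul(Add(-3, Y), Y) = Mul(Y, Add(-3, Y)))
A = -21
Mul(Add(152, Function('j')(Function('c')(6))), A) = Mul(Add(152, Mul(32, Add(-3, 32))), -21) = Mul(Add(152, Mul(32, 29)), -21) = Mul(Add(152, 928), -21) = Mul(1080, -21) = -22680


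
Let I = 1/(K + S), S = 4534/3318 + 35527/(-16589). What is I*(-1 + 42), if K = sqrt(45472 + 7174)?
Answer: 12035181384713865/19937174675746696273 + 31053963846956841*sqrt(52646)/39874349351493392546 ≈ 0.17930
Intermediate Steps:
S = -21332030/27521151 (S = 4534*(1/3318) + 35527*(-1/16589) = 2267/1659 - 35527/16589 = -21332030/27521151 ≈ -0.77511)
K = sqrt(52646) ≈ 229.45
I = 1/(-21332030/27521151 + sqrt(52646)) (I = 1/(sqrt(52646) - 21332030/27521151) = 1/(-21332030/27521151 + sqrt(52646)) ≈ 0.0043731)
I*(-1 + 42) = (293541009383265/19937174675746696273 + 757413752364801*sqrt(52646)/39874349351493392546)*(-1 + 42) = (293541009383265/19937174675746696273 + 757413752364801*sqrt(52646)/39874349351493392546)*41 = 12035181384713865/19937174675746696273 + 31053963846956841*sqrt(52646)/39874349351493392546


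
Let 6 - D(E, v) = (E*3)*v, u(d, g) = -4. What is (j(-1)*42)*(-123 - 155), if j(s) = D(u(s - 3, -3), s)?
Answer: 70056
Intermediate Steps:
D(E, v) = 6 - 3*E*v (D(E, v) = 6 - E*3*v = 6 - 3*E*v)
j(s) = 6 + 12*s (j(s) = 6 - 3*(-4)*s = 6 + 12*s)
(j(-1)*42)*(-123 - 155) = ((6 + 12*(-1))*42)*(-123 - 155) = ((6 - 12)*42)*(-278) = -6*42*(-278) = -252*(-278) = 70056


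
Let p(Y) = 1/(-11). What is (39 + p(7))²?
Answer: 183184/121 ≈ 1513.9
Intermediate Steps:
p(Y) = -1/11
(39 + p(7))² = (39 - 1/11)² = (428/11)² = 183184/121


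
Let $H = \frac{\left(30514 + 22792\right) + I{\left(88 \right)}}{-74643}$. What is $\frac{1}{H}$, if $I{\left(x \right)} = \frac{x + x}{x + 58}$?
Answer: $- \frac{1816313}{1297142} \approx -1.4002$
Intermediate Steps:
$I{\left(x \right)} = \frac{2 x}{58 + x}$
$H = - \frac{1297142}{1816313}$ ($H = \frac{\left(30514 + 22792\right) + 2 \cdot 88 \frac{1}{58 + 88}}{-74643} = \left(53306 + 2 \cdot 88 \cdot \frac{1}{146}\right) \left(- \frac{1}{74643}\right) = \left(53306 + \frac{88}{73}\right) \left(- \frac{1}{74643}\right) = \frac{3891426}{73} \left(- \frac{1}{74643}\right) = - \frac{1297142}{1816313} \approx -0.71416$)
$\frac{1}{H} = \frac{1}{- \frac{1297142}{1816313}} = - \frac{1816313}{1297142}$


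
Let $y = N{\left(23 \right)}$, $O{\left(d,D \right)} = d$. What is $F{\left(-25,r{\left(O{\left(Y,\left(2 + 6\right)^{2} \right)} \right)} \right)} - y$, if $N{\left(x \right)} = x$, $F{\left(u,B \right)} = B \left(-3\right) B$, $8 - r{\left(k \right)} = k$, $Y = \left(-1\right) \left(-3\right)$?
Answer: $-98$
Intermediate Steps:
$Y = 3$
$r{\left(k \right)} = 8 - k$
$F{\left(u,B \right)} = - 3 B^{2}$ ($F{\left(u,B \right)} = - 3 B B = - 3 B^{2}$)
$y = 23$
$F{\left(-25,r{\left(O{\left(Y,\left(2 + 6\right)^{2} \right)} \right)} \right)} - y = - 3 \left(8 - 3\right)^{2} - 23 = - 3 \cdot 5^{2} - 23 = \left(-3\right) 25 - 23 = -75 - 23 = -98$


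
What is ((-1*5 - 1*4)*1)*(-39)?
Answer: 351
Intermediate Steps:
((-1*5 - 1*4)*1)*(-39) = ((-5 - 4)*1)*(-39) = -9*1*(-39) = -9*(-39) = 351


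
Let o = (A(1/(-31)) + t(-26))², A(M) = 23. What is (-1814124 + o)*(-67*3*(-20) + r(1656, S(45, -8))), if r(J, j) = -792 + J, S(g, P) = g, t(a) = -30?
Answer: -8859942300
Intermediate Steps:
o = 49 (o = (23 - 30)² = (-7)² = 49)
(-1814124 + o)*(-67*3*(-20) + r(1656, S(45, -8))) = (-1814124 + 49)*(-67*3*(-20) + (-792 + 1656)) = -1814075*(-201*(-20) + 864) = -1814075*(4020 + 864) = -1814075*4884 = -8859942300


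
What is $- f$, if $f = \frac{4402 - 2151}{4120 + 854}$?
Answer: $- \frac{2251}{4974} \approx -0.45255$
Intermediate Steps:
$f = \frac{2251}{4974} \approx 0.45255$
$- f = \left(-1\right) \frac{2251}{4974} = - \frac{2251}{4974}$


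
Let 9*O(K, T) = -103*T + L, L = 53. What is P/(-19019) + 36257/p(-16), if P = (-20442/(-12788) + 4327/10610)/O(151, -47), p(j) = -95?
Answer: -301243672705891547/789313757136905 ≈ -381.65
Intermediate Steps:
O(K, T) = 53/9 - 103*T/9 (O(K, T) = (-103*T + 53)/9 = (53 - 103*T)/9 = 53/9 - 103*T/9)
P = 153125604/41501327995 (P = (-20442/(-12788) + 4327/10610)/(53/9 - 103/9*(-47)) = (-20442*(-1/12788) + 4327*(1/10610))/(53/9 + 4841/9) = (10221/6394 + 4327/10610)/(4894/9) = (34027912/16960085)*(9/4894) = 153125604/41501327995 ≈ 0.0036897)
P/(-19019) + 36257/p(-16) = (153125604/41501327995)/(-19019) + 36257/(-95) = (153125604/41501327995)*(-1/19019) + 36257*(-1/95) = -153125604/789313757136905 - 36257/95 = -301243672705891547/789313757136905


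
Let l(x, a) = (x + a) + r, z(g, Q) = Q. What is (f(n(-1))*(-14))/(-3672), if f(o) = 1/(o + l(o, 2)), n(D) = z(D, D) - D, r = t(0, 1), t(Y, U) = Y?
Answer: 7/3672 ≈ 0.0019063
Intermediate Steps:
r = 0
l(x, a) = a + x (l(x, a) = (x + a) + 0 = (a + x) + 0 = a + x)
n(D) = 0 (n(D) = D - D = 0)
f(o) = 1/(2 + 2*o) (f(o) = 1/(o + (2 + o)) = 1/(2 + 2*o))
(f(n(-1))*(-14))/(-3672) = ((1/(2*(1 + 0)))*(-14))/(-3672) = (((½)/1)*(-14))*(-1/3672) = (((½)*1)*(-14))*(-1/3672) = ((½)*(-14))*(-1/3672) = -7*(-1/3672) = 7/3672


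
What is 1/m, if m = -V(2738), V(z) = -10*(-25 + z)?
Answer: 1/27130 ≈ 3.6860e-5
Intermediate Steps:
V(z) = 250 - 10*z
m = 27130 (m = -(250 - 10*2738) = -(250 - 27380) = -1*(-27130) = 27130)
1/m = 1/27130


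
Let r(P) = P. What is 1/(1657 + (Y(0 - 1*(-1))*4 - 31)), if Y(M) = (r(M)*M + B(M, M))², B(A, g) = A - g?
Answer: 1/1630 ≈ 0.00061350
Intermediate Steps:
Y(M) = M⁴ (Y(M) = (M*M + (M - M))² = (M² + 0)² = (M²)² = M⁴)
1/(1657 + (Y(0 - 1*(-1))*4 - 31)) = 1/(1657 + ((0 - 1*(-1))⁴*4 - 31)) = 1/(1657 + ((0 + 1)⁴*4 - 31)) = 1/(1657 + (1⁴*4 - 31)) = 1/(1657 + (1*4 - 31)) = 1/(1657 + (4 - 31)) = 1/(1657 - 27) = 1/1630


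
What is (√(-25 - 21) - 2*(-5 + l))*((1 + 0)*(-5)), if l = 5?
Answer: -5*I*√46 ≈ -33.912*I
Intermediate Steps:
(√(-25 - 21) - 2*(-5 + l))*((1 + 0)*(-5)) = (√(-25 - 21) - 2*(-5 + 5))*((1 + 0)*(-5)) = (√(-46) - 2*0)*(1*(-5)) = (I*√46 + 0)*(-5) = (I*√46)*(-5) = -5*I*√46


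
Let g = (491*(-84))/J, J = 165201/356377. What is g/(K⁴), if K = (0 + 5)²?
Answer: -4715564/20703125 ≈ -0.22777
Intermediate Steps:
J = 159/343 (J = 165201*(1/356377) = 159/343 ≈ 0.46356)
K = 25 (K = 5² = 25)
g = -4715564/53 (g = (491*(-84))/(159/343) = -41244*343/159 = -4715564/53 ≈ -88973.)
g/(K⁴) = -4715564/(53*(25⁴)) = -4715564/53/390625 = -4715564/53*1/390625 = -4715564/20703125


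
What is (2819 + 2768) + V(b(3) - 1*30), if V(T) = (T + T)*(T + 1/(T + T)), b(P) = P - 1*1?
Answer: 7156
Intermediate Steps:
b(P) = -1 + P (b(P) = P - 1 = -1 + P)
V(T) = 2*T*(T + 1/(2*T)) (V(T) = (2*T)*(T + 1/(2*T)) = 2*T*(T + 1/(2*T)))
(2819 + 2768) + V(b(3) - 1*30) = (2819 + 2768) + (1 + 2*((-1 + 3) - 1*30)²) = 5587 + (1 + 2*(2 - 30)²) = 5587 + (1 + 2*(-28)²) = 5587 + (1 + 2*784) = 5587 + (1 + 1568) = 5587 + 1569 = 7156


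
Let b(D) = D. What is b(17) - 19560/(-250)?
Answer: 2381/25 ≈ 95.240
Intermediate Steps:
b(17) - 19560/(-250) = 17 - 19560/(-250) = 17 - 19560*(-1)/250 = 17 - 120*(-163/250) = 17 + 1956/25 = 2381/25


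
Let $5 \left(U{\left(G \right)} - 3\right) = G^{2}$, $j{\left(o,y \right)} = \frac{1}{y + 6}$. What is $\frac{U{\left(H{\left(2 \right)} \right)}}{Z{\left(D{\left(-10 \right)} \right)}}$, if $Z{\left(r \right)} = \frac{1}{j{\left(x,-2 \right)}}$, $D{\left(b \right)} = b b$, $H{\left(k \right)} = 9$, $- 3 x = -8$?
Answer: $\frac{24}{5} \approx 4.8$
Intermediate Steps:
$x = \frac{8}{3}$ ($x = \left(- \frac{1}{3}\right) \left(-8\right) = \frac{8}{3} \approx 2.6667$)
$j{\left(o,y \right)} = \frac{1}{6 + y}$
$D{\left(b \right)} = b^{2}$
$Z{\left(r \right)} = 4$ ($Z{\left(r \right)} = \frac{1}{\frac{1}{6 - 2}} = \frac{1}{\frac{1}{4}} = 4$)
$U{\left(G \right)} = 3 + \frac{G^{2}}{5}$
$\frac{U{\left(H{\left(2 \right)} \right)}}{Z{\left(D{\left(-10 \right)} \right)}} = \frac{3 + \frac{9^{2}}{5}}{4} = \left(3 + \frac{1}{5} \cdot 81\right) \frac{1}{4} = \left(3 + \frac{81}{5}\right) \frac{1}{4} = \frac{96}{5} \cdot \frac{1}{4} = \frac{24}{5}$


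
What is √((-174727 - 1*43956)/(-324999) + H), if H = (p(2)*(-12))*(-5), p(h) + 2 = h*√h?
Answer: √(-1400427804867 + 1408324666680*√2)/108333 ≈ 7.0978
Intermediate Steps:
p(h) = -2 + h^(3/2) (p(h) = -2 + h*√h = -2 + h^(3/2))
H = -120 + 120*√2 (H = ((-2 + 2^(3/2))*(-12))*(-5) = ((-2 + 2*√2)*(-12))*(-5) = (24 - 24*√2)*(-5) = -120 + 120*√2 ≈ 49.706)
√((-174727 - 1*43956)/(-324999) + H) = √((-174727 - 1*43956)/(-324999) + (-120 + 120*√2)) = √((-174727 - 43956)*(-1/324999) + (-120 + 120*√2)) = √(-218683*(-1/324999) + (-120 + 120*√2)) = √(218683/324999 + (-120 + 120*√2)) = √(-38781197/324999 + 120*√2)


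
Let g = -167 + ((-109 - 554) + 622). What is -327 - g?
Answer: -119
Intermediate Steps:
g = -208 (g = -167 + (-663 + 622) = -167 - 41 = -208)
-327 - g = -327 - 1*(-208) = -327 + 208 = -119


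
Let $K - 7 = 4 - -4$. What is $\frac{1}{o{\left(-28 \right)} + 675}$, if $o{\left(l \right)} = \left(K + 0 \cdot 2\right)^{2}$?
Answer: $\frac{1}{900} \approx 0.0011111$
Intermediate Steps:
$K = 15$ ($K = 7 + \left(4 - -4\right) = 7 + \left(4 + 4\right) = 7 + 8 = 15$)
$o{\left(l \right)} = 225$ ($o{\left(l \right)} = \left(15 + 0 \cdot 2\right)^{2} = \left(15 + 0\right)^{2} = 15^{2} = 225$)
$\frac{1}{o{\left(-28 \right)} + 675} = \frac{1}{225 + 675} = \frac{1}{900}$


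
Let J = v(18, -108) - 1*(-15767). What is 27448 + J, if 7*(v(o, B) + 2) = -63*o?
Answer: 43051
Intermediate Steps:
v(o, B) = -2 - 9*o (v(o, B) = -2 + (-63*o)/7 = -2 - 9*o)
J = 15603 (J = (-2 - 9*18) - 1*(-15767) = (-2 - 162) + 15767 = -164 + 15767 = 15603)
27448 + J = 27448 + 15603 = 43051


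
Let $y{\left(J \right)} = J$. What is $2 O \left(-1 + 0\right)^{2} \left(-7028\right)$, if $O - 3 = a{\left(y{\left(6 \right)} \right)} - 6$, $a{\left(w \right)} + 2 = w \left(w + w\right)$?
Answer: $-941752$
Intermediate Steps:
$a{\left(w \right)} = -2 + 2 w^{2}$ ($a{\left(w \right)} = -2 + w \left(w + w\right) = -2 + w 2 w = -2 + 2 w^{2}$)
$O = 67$ ($O = 3 - \left(8 - 72\right) = 3 + \left(\left(-2 + 2 \cdot 36\right) - 6\right) = 3 + \left(\left(-2 + 72\right) - 6\right) = 3 + \left(70 - 6\right) = 3 + 64 = 67$)
$2 O \left(-1 + 0\right)^{2} \left(-7028\right) = 2 \cdot 67 \left(-1 + 0\right)^{2} \left(-7028\right) = 134 \left(-1\right)^{2} \left(-7028\right) = 134 \cdot 1 \left(-7028\right) = 134 \left(-7028\right) = -941752$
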